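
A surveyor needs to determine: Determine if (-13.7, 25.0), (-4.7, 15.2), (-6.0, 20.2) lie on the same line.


Cross product: ((-4.7)-(-13.7))*(20.2-25) - (15.2-25)*((-6)-(-13.7))
= 32.26

No, not collinear


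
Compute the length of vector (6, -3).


|u| = sqrt(6^2 + (-3)^2) = sqrt(45) = 6.7082

6.7082


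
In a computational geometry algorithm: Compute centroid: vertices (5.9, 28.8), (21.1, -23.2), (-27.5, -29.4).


Centroid = ((x_A+x_B+x_C)/3, (y_A+y_B+y_C)/3)
= ((5.9+21.1+(-27.5))/3, (28.8+(-23.2)+(-29.4))/3)
= (-0.1667, -7.9333)

(-0.1667, -7.9333)


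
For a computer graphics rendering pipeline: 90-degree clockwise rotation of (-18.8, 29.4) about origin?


90° CW: (x,y) -> (y, -x)
(-18.8,29.4) -> (29.4, 18.8)

(29.4, 18.8)


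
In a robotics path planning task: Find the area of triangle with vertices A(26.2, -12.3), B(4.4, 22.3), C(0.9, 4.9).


Area = |x_A(y_B-y_C) + x_B(y_C-y_A) + x_C(y_A-y_B)|/2
= |455.88 + 75.68 + (-31.14)|/2
= 500.42/2 = 250.21

250.21


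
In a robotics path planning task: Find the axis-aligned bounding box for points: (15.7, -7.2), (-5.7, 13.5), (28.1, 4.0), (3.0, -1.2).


x range: [-5.7, 28.1]
y range: [-7.2, 13.5]
Bounding box: (-5.7,-7.2) to (28.1,13.5)

(-5.7,-7.2) to (28.1,13.5)


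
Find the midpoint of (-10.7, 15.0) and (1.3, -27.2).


M = (((-10.7)+1.3)/2, (15+(-27.2))/2)
= (-4.7, -6.1)

(-4.7, -6.1)


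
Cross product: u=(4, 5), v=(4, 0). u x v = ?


u x v = u_x*v_y - u_y*v_x = 4*0 - 5*4
= 0 - 20 = -20

-20


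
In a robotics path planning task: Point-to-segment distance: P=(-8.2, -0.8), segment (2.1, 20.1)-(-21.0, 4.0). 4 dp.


Project P onto AB: t = 0.7245 (clamped to [0,1])
Closest point on segment: (-14.6366, 8.4351)
Distance: 11.2569

11.2569


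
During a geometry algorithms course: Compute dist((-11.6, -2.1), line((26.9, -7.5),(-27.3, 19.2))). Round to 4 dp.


|cross product| = 735.27
|line direction| = sqrt(3650.53) = 60.4196
Distance = 735.27/sqrt(3650.53) = 12.1694

12.1694


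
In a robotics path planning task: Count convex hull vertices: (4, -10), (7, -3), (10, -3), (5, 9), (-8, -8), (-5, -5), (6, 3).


Convex hull vertices (CCW): (-8, -8), (4, -10), (10, -3), (5, 9)
Count = 4

4


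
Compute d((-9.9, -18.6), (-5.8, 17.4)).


dx=4.1, dy=36
d^2 = 4.1^2 + 36^2 = 1312.81
d = sqrt(1312.81) = 36.2327

36.2327


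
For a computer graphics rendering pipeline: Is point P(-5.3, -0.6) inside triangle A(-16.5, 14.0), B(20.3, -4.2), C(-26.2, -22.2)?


Cross products: AB x AP = -333.44, BC x BP = -628.2, CA x CP = -547.06
All same sign? yes

Yes, inside


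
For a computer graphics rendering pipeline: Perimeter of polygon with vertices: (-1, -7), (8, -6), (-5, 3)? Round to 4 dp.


Sides: (-1, -7)->(8, -6): sqrt(82) = 9.055385, (8, -6)->(-5, 3): sqrt(250) = 15.811388, (-5, 3)->(-1, -7): sqrt(116) = 10.77033
Sum = 35.637103
Perimeter = 35.6371

35.6371


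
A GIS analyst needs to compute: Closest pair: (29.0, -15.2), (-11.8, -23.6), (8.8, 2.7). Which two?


d(P0,P1) = 41.6557, d(P0,P2) = 26.9898, d(P1,P2) = 33.4073
Closest: P0 and P2

Closest pair: (29.0, -15.2) and (8.8, 2.7), distance = 26.9898


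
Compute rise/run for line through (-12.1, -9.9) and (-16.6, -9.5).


slope = (y2-y1)/(x2-x1) = ((-9.5)-(-9.9))/((-16.6)-(-12.1)) = 0.4/(-4.5) = -0.0889

-0.0889


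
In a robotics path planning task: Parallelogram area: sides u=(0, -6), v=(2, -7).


|u x v| = |0*(-7) - (-6)*2|
= |0 - (-12)| = 12

12


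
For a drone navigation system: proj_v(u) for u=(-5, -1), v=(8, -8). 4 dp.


u.v = -32, |v| = sqrt(128) = 11.3137
Scalar projection = u.v / |v| = -32 / sqrt(128) = -2.8284

-2.8284


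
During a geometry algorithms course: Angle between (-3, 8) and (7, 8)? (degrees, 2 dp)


u.v = 43, |u| = sqrt(73) = 8.544, |v| = sqrt(113) = 10.6301
cos(theta) = u.v/(|u||v|) = 43/sqrt(8249) = 0.473443
theta = acos(0.473443) = 61.74 degrees

61.74 degrees


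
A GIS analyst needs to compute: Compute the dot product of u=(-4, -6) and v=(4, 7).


u . v = u_x*v_x + u_y*v_y = (-4)*4 + (-6)*7
= (-16) + (-42) = -58

-58


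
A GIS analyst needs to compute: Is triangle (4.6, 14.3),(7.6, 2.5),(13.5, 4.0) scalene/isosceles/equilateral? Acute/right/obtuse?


Side lengths squared: AB^2=148.24, BC^2=37.06, CA^2=185.3
Sorted: [37.06, 148.24, 185.3]
By sides: Scalene, By angles: Right

Scalene, Right


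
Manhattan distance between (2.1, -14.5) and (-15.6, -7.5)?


|2.1-(-15.6)| + |(-14.5)-(-7.5)| = 17.7 + 7 = 24.7

24.7


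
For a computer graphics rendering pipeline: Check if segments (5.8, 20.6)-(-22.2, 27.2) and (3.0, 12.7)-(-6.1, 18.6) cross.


Cross products: d1=-88.41, d2=16.73, d3=239.68, d4=134.54
d1*d2 < 0 and d3*d4 < 0? no

No, they don't intersect


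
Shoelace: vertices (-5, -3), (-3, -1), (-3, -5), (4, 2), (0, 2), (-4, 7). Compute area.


Shoelace sum: ((-5)*(-1) - (-3)*(-3)) + ((-3)*(-5) - (-3)*(-1)) + ((-3)*2 - 4*(-5)) + (4*2 - 0*2) + (0*7 - (-4)*2) + ((-4)*(-3) - (-5)*7)
= 85
Area = |85|/2 = 42.5

42.5


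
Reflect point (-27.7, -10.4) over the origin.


Reflection over origin: (x,y) -> (-x,-y)
(-27.7, -10.4) -> (27.7, 10.4)

(27.7, 10.4)


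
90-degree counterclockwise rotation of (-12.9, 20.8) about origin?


90° CCW: (x,y) -> (-y, x)
(-12.9,20.8) -> (-20.8, -12.9)

(-20.8, -12.9)


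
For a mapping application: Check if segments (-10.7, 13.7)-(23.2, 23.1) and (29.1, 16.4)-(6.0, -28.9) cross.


Cross products: d1=-1740.57, d2=-422.04, d3=-282.59, d4=-1601.12
d1*d2 < 0 and d3*d4 < 0? no

No, they don't intersect


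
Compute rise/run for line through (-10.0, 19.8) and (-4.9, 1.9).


slope = (y2-y1)/(x2-x1) = (1.9-19.8)/((-4.9)-(-10)) = (-17.9)/5.1 = -3.5098

-3.5098


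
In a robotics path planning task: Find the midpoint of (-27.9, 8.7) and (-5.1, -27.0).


M = (((-27.9)+(-5.1))/2, (8.7+(-27))/2)
= (-16.5, -9.15)

(-16.5, -9.15)


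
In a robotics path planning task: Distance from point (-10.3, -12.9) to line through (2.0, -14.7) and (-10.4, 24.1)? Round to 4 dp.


|cross product| = 454.92
|line direction| = sqrt(1659.2) = 40.7333
Distance = 454.92/sqrt(1659.2) = 11.1683

11.1683


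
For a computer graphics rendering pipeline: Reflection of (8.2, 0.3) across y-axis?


Reflection over y-axis: (x,y) -> (-x,y)
(8.2, 0.3) -> (-8.2, 0.3)

(-8.2, 0.3)


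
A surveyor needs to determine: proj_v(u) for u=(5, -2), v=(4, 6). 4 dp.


u.v = 8, |v| = sqrt(52) = 7.2111
Scalar projection = u.v / |v| = 8 / sqrt(52) = 1.1094

1.1094


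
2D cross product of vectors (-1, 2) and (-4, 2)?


u x v = u_x*v_y - u_y*v_x = (-1)*2 - 2*(-4)
= (-2) - (-8) = 6

6


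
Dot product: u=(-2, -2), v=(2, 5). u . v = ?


u . v = u_x*v_x + u_y*v_y = (-2)*2 + (-2)*5
= (-4) + (-10) = -14

-14


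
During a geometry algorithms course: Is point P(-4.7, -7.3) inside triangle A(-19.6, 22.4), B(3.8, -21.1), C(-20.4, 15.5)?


Cross products: AB x AP = -46.83, BC x BP = -22.86, CA x CP = -126.57
All same sign? yes

Yes, inside


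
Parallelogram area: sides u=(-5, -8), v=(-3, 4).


|u x v| = |(-5)*4 - (-8)*(-3)|
= |(-20) - 24| = 44

44


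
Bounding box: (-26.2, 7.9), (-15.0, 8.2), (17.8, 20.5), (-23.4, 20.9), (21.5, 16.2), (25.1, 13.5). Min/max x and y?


x range: [-26.2, 25.1]
y range: [7.9, 20.9]
Bounding box: (-26.2,7.9) to (25.1,20.9)

(-26.2,7.9) to (25.1,20.9)


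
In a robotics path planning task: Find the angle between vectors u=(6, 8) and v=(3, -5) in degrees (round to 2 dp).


u.v = -22, |u| = sqrt(100) = 10, |v| = sqrt(34) = 5.831
cos(theta) = u.v/(|u||v|) = -22/sqrt(3400) = -0.377297
theta = acos(-0.377297) = 112.17 degrees

112.17 degrees


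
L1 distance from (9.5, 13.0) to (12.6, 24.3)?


|9.5-12.6| + |13-24.3| = 3.1 + 11.3 = 14.4

14.4


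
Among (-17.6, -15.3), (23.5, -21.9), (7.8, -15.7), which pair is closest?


d(P0,P1) = 41.6266, d(P0,P2) = 25.4031, d(P1,P2) = 16.8799
Closest: P1 and P2

Closest pair: (23.5, -21.9) and (7.8, -15.7), distance = 16.8799


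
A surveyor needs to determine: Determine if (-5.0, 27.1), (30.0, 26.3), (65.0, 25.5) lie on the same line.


Cross product: (30-(-5))*(25.5-27.1) - (26.3-27.1)*(65-(-5))
= 0

Yes, collinear


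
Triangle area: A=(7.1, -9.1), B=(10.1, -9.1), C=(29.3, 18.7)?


Area = |x_A(y_B-y_C) + x_B(y_C-y_A) + x_C(y_A-y_B)|/2
= |(-197.38) + 280.78 + 0|/2
= 83.4/2 = 41.7

41.7


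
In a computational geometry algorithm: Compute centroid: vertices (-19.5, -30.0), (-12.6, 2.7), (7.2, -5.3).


Centroid = ((x_A+x_B+x_C)/3, (y_A+y_B+y_C)/3)
= (((-19.5)+(-12.6)+7.2)/3, ((-30)+2.7+(-5.3))/3)
= (-8.3, -10.8667)

(-8.3, -10.8667)


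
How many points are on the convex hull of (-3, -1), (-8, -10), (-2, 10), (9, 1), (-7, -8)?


Convex hull vertices (CCW): (-8, -10), (9, 1), (-2, 10)
Count = 3

3


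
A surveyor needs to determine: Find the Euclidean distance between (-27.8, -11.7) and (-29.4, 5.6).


dx=-1.6, dy=17.3
d^2 = (-1.6)^2 + 17.3^2 = 301.85
d = sqrt(301.85) = 17.3738

17.3738


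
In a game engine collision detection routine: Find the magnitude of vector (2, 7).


|u| = sqrt(2^2 + 7^2) = sqrt(53) = 7.2801

7.2801


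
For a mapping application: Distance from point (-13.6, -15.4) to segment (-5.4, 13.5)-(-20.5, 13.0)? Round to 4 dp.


Project P onto AB: t = 0.6058 (clamped to [0,1])
Closest point on segment: (-14.5469, 13.1971)
Distance: 28.6128

28.6128


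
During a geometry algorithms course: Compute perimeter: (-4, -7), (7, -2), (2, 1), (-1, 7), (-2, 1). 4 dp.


Sides: (-4, -7)->(7, -2): sqrt(146) = 12.083046, (7, -2)->(2, 1): sqrt(34) = 5.830952, (2, 1)->(-1, 7): sqrt(45) = 6.708204, (-1, 7)->(-2, 1): sqrt(37) = 6.082763, (-2, 1)->(-4, -7): sqrt(68) = 8.246211
Sum = 38.951176
Perimeter = 38.9512

38.9512


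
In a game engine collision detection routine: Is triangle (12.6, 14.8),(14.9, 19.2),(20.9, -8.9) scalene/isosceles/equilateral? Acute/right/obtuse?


Side lengths squared: AB^2=24.65, BC^2=825.61, CA^2=630.58
Sorted: [24.65, 630.58, 825.61]
By sides: Scalene, By angles: Obtuse

Scalene, Obtuse


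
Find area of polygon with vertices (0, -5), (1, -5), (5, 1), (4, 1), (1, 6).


Shoelace sum: (0*(-5) - 1*(-5)) + (1*1 - 5*(-5)) + (5*1 - 4*1) + (4*6 - 1*1) + (1*(-5) - 0*6)
= 50
Area = |50|/2 = 25

25


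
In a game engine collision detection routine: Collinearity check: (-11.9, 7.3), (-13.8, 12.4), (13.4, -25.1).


Cross product: ((-13.8)-(-11.9))*((-25.1)-7.3) - (12.4-7.3)*(13.4-(-11.9))
= -67.47

No, not collinear


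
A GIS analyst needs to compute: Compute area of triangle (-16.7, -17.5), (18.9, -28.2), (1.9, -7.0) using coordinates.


Area = |x_A(y_B-y_C) + x_B(y_C-y_A) + x_C(y_A-y_B)|/2
= |354.04 + 198.45 + 20.33|/2
= 572.82/2 = 286.41

286.41


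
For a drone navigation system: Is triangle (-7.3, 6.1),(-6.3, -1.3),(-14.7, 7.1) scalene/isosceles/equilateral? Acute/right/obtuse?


Side lengths squared: AB^2=55.76, BC^2=141.12, CA^2=55.76
Sorted: [55.76, 55.76, 141.12]
By sides: Isosceles, By angles: Obtuse

Isosceles, Obtuse


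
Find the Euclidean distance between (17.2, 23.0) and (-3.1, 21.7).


dx=-20.3, dy=-1.3
d^2 = (-20.3)^2 + (-1.3)^2 = 413.78
d = sqrt(413.78) = 20.3416

20.3416


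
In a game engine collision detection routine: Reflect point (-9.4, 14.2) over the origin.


Reflection over origin: (x,y) -> (-x,-y)
(-9.4, 14.2) -> (9.4, -14.2)

(9.4, -14.2)


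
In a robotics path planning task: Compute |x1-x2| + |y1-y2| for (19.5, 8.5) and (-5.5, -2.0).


|19.5-(-5.5)| + |8.5-(-2)| = 25 + 10.5 = 35.5

35.5


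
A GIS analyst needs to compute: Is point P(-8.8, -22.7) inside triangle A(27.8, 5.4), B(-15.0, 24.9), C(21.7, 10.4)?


Cross products: AB x AP = 1916.38, BC x BP = -1657.02, CA x CP = -354.41
All same sign? no

No, outside


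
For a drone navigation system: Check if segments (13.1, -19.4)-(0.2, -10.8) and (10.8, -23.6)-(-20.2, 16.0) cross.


Cross products: d1=-221.28, d2=22.96, d3=73.96, d4=-170.28
d1*d2 < 0 and d3*d4 < 0? yes

Yes, they intersect


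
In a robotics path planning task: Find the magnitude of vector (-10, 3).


|u| = sqrt((-10)^2 + 3^2) = sqrt(109) = 10.4403

10.4403


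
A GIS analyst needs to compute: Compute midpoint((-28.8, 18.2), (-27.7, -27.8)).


M = (((-28.8)+(-27.7))/2, (18.2+(-27.8))/2)
= (-28.25, -4.8)

(-28.25, -4.8)


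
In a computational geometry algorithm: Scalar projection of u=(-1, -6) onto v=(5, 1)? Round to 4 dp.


u.v = -11, |v| = sqrt(26) = 5.099
Scalar projection = u.v / |v| = -11 / sqrt(26) = -2.1573

-2.1573


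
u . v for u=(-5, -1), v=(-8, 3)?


u . v = u_x*v_x + u_y*v_y = (-5)*(-8) + (-1)*3
= 40 + (-3) = 37

37


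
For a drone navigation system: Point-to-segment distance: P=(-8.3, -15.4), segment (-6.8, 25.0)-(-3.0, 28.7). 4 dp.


Project P onto AB: t = 0 (clamped to [0,1])
Closest point on segment: (-6.8, 25)
Distance: 40.4278

40.4278


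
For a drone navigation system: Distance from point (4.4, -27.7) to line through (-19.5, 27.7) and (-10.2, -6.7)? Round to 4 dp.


|cross product| = 306.94
|line direction| = sqrt(1269.85) = 35.635
Distance = 306.94/sqrt(1269.85) = 8.6135

8.6135


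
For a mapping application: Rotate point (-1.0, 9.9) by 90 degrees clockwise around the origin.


90° CW: (x,y) -> (y, -x)
(-1,9.9) -> (9.9, 1)

(9.9, 1)


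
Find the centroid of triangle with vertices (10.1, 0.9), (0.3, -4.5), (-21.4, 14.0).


Centroid = ((x_A+x_B+x_C)/3, (y_A+y_B+y_C)/3)
= ((10.1+0.3+(-21.4))/3, (0.9+(-4.5)+14)/3)
= (-3.6667, 3.4667)

(-3.6667, 3.4667)


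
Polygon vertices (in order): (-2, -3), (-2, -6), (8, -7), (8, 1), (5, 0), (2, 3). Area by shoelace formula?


Shoelace sum: ((-2)*(-6) - (-2)*(-3)) + ((-2)*(-7) - 8*(-6)) + (8*1 - 8*(-7)) + (8*0 - 5*1) + (5*3 - 2*0) + (2*(-3) - (-2)*3)
= 142
Area = |142|/2 = 71

71


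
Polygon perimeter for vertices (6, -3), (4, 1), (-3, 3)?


Sides: (6, -3)->(4, 1): sqrt(20) = 4.472136, (4, 1)->(-3, 3): sqrt(53) = 7.28011, (-3, 3)->(6, -3): sqrt(117) = 10.816654
Sum = 22.5689
Perimeter = 22.5689

22.5689


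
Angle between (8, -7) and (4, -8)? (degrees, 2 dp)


u.v = 88, |u| = sqrt(113) = 10.6301, |v| = sqrt(80) = 8.9443
cos(theta) = u.v/(|u||v|) = 88/sqrt(9040) = 0.925547
theta = acos(0.925547) = 22.25 degrees

22.25 degrees


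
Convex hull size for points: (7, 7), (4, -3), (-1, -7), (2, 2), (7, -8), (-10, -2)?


Convex hull vertices (CCW): (-10, -2), (-1, -7), (7, -8), (7, 7)
Count = 4

4


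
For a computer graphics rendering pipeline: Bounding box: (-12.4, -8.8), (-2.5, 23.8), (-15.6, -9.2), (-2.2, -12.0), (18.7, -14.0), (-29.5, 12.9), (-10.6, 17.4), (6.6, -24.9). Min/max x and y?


x range: [-29.5, 18.7]
y range: [-24.9, 23.8]
Bounding box: (-29.5,-24.9) to (18.7,23.8)

(-29.5,-24.9) to (18.7,23.8)


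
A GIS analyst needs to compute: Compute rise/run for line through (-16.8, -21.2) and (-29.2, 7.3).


slope = (y2-y1)/(x2-x1) = (7.3-(-21.2))/((-29.2)-(-16.8)) = 28.5/(-12.4) = -2.2984

-2.2984


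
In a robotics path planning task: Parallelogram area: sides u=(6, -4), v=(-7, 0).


|u x v| = |6*0 - (-4)*(-7)|
= |0 - 28| = 28

28


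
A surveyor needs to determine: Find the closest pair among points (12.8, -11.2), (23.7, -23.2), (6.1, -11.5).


d(P0,P1) = 16.2114, d(P0,P2) = 6.7067, d(P1,P2) = 21.1341
Closest: P0 and P2

Closest pair: (12.8, -11.2) and (6.1, -11.5), distance = 6.7067


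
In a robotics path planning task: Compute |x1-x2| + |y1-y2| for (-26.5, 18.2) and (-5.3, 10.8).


|(-26.5)-(-5.3)| + |18.2-10.8| = 21.2 + 7.4 = 28.6

28.6


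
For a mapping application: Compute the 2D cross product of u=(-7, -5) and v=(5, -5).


u x v = u_x*v_y - u_y*v_x = (-7)*(-5) - (-5)*5
= 35 - (-25) = 60

60


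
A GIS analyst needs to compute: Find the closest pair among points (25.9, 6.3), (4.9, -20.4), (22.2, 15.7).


d(P0,P1) = 33.969, d(P0,P2) = 10.102, d(P1,P2) = 40.0312
Closest: P0 and P2

Closest pair: (25.9, 6.3) and (22.2, 15.7), distance = 10.102


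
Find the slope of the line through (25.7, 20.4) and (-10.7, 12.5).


slope = (y2-y1)/(x2-x1) = (12.5-20.4)/((-10.7)-25.7) = (-7.9)/(-36.4) = 0.217

0.217


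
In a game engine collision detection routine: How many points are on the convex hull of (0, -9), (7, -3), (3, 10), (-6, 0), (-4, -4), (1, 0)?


Convex hull vertices (CCW): (-6, 0), (-4, -4), (0, -9), (7, -3), (3, 10)
Count = 5

5


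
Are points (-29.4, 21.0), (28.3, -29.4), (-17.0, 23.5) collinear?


Cross product: (28.3-(-29.4))*(23.5-21) - ((-29.4)-21)*((-17)-(-29.4))
= 769.21

No, not collinear


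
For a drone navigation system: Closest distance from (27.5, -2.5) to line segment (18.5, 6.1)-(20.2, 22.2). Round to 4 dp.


Project P onto AB: t = 0 (clamped to [0,1])
Closest point on segment: (18.5, 6.1)
Distance: 12.4483

12.4483


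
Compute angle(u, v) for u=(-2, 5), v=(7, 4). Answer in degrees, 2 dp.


u.v = 6, |u| = sqrt(29) = 5.3852, |v| = sqrt(65) = 8.0623
cos(theta) = u.v/(|u||v|) = 6/sqrt(1885) = 0.138196
theta = acos(0.138196) = 82.06 degrees

82.06 degrees


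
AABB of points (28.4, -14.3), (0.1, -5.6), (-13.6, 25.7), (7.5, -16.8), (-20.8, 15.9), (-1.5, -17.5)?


x range: [-20.8, 28.4]
y range: [-17.5, 25.7]
Bounding box: (-20.8,-17.5) to (28.4,25.7)

(-20.8,-17.5) to (28.4,25.7)


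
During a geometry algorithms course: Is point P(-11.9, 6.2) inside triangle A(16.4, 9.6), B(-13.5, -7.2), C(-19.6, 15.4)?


Cross products: AB x AP = -373.78, BC x BP = -117.9, CA x CP = -286.54
All same sign? yes

Yes, inside


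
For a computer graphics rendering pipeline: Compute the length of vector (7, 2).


|u| = sqrt(7^2 + 2^2) = sqrt(53) = 7.2801

7.2801


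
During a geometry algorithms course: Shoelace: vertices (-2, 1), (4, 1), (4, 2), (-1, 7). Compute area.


Shoelace sum: ((-2)*1 - 4*1) + (4*2 - 4*1) + (4*7 - (-1)*2) + ((-1)*1 - (-2)*7)
= 41
Area = |41|/2 = 20.5

20.5


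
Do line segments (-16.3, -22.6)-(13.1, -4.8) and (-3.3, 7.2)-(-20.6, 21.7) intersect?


Cross products: d1=704.04, d2=-30.2, d3=644.72, d4=1378.96
d1*d2 < 0 and d3*d4 < 0? no

No, they don't intersect


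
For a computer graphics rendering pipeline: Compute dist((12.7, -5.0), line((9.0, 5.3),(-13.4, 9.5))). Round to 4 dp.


|cross product| = 215.18
|line direction| = sqrt(519.4) = 22.7903
Distance = 215.18/sqrt(519.4) = 9.4417

9.4417


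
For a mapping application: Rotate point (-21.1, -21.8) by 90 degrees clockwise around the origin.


90° CW: (x,y) -> (y, -x)
(-21.1,-21.8) -> (-21.8, 21.1)

(-21.8, 21.1)


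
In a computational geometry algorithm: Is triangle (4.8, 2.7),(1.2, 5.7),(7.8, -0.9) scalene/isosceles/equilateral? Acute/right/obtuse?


Side lengths squared: AB^2=21.96, BC^2=87.12, CA^2=21.96
Sorted: [21.96, 21.96, 87.12]
By sides: Isosceles, By angles: Obtuse

Isosceles, Obtuse


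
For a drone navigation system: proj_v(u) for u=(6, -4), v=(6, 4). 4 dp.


u.v = 20, |v| = sqrt(52) = 7.2111
Scalar projection = u.v / |v| = 20 / sqrt(52) = 2.7735

2.7735


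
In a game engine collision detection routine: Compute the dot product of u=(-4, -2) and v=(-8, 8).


u . v = u_x*v_x + u_y*v_y = (-4)*(-8) + (-2)*8
= 32 + (-16) = 16

16


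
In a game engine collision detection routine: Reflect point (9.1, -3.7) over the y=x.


Reflection over y=x: (x,y) -> (y,x)
(9.1, -3.7) -> (-3.7, 9.1)

(-3.7, 9.1)


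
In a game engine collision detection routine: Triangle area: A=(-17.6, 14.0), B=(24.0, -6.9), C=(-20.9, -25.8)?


Area = |x_A(y_B-y_C) + x_B(y_C-y_A) + x_C(y_A-y_B)|/2
= |(-332.64) + (-955.2) + (-436.81)|/2
= 1724.65/2 = 862.325

862.325


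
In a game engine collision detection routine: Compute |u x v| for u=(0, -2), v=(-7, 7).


|u x v| = |0*7 - (-2)*(-7)|
= |0 - 14| = 14

14


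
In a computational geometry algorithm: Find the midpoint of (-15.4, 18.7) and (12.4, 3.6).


M = (((-15.4)+12.4)/2, (18.7+3.6)/2)
= (-1.5, 11.15)

(-1.5, 11.15)


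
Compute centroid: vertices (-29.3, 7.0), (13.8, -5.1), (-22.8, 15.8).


Centroid = ((x_A+x_B+x_C)/3, (y_A+y_B+y_C)/3)
= (((-29.3)+13.8+(-22.8))/3, (7+(-5.1)+15.8)/3)
= (-12.7667, 5.9)

(-12.7667, 5.9)


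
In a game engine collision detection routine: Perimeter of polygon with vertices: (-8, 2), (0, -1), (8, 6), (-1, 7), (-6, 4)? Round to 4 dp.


Sides: (-8, 2)->(0, -1): sqrt(73) = 8.544004, (0, -1)->(8, 6): sqrt(113) = 10.630146, (8, 6)->(-1, 7): sqrt(82) = 9.055385, (-1, 7)->(-6, 4): sqrt(34) = 5.830952, (-6, 4)->(-8, 2): sqrt(8) = 2.828427
Sum = 36.888914
Perimeter = 36.8889

36.8889


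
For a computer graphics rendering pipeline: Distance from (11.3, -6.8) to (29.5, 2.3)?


dx=18.2, dy=9.1
d^2 = 18.2^2 + 9.1^2 = 414.05
d = sqrt(414.05) = 20.3482

20.3482


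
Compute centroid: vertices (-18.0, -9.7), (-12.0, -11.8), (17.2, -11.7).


Centroid = ((x_A+x_B+x_C)/3, (y_A+y_B+y_C)/3)
= (((-18)+(-12)+17.2)/3, ((-9.7)+(-11.8)+(-11.7))/3)
= (-4.2667, -11.0667)

(-4.2667, -11.0667)


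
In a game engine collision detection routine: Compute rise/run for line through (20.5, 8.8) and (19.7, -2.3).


slope = (y2-y1)/(x2-x1) = ((-2.3)-8.8)/(19.7-20.5) = (-11.1)/(-0.8) = 13.875

13.875


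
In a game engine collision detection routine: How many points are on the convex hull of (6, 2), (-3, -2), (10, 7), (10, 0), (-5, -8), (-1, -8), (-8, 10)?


Convex hull vertices (CCW): (-8, 10), (-5, -8), (-1, -8), (10, 0), (10, 7)
Count = 5

5


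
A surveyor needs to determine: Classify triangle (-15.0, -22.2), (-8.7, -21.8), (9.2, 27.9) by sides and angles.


Side lengths squared: AB^2=39.85, BC^2=2790.5, CA^2=3095.65
Sorted: [39.85, 2790.5, 3095.65]
By sides: Scalene, By angles: Obtuse

Scalene, Obtuse


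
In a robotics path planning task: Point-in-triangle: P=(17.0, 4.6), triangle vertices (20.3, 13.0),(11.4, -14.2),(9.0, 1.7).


Cross products: AB x AP = -15, BC x BP = -134.16, CA x CP = -57.63
All same sign? yes

Yes, inside


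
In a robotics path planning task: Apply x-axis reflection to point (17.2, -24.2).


Reflection over x-axis: (x,y) -> (x,-y)
(17.2, -24.2) -> (17.2, 24.2)

(17.2, 24.2)


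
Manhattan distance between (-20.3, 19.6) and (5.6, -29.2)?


|(-20.3)-5.6| + |19.6-(-29.2)| = 25.9 + 48.8 = 74.7

74.7


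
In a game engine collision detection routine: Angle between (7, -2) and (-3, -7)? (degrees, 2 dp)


u.v = -7, |u| = sqrt(53) = 7.2801, |v| = sqrt(58) = 7.6158
cos(theta) = u.v/(|u||v|) = -7/sqrt(3074) = -0.126254
theta = acos(-0.126254) = 97.25 degrees

97.25 degrees


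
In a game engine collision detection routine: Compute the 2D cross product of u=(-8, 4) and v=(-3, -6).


u x v = u_x*v_y - u_y*v_x = (-8)*(-6) - 4*(-3)
= 48 - (-12) = 60

60


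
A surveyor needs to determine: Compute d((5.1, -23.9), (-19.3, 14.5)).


dx=-24.4, dy=38.4
d^2 = (-24.4)^2 + 38.4^2 = 2069.92
d = sqrt(2069.92) = 45.4964

45.4964


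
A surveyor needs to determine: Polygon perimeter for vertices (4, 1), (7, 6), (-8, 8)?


Sides: (4, 1)->(7, 6): sqrt(34) = 5.830952, (7, 6)->(-8, 8): sqrt(229) = 15.132746, (-8, 8)->(4, 1): sqrt(193) = 13.892444
Sum = 34.856142
Perimeter = 34.8561

34.8561


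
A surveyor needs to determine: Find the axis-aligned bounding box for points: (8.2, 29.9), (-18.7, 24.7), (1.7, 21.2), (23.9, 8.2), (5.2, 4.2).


x range: [-18.7, 23.9]
y range: [4.2, 29.9]
Bounding box: (-18.7,4.2) to (23.9,29.9)

(-18.7,4.2) to (23.9,29.9)


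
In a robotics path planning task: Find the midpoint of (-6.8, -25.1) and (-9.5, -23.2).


M = (((-6.8)+(-9.5))/2, ((-25.1)+(-23.2))/2)
= (-8.15, -24.15)

(-8.15, -24.15)


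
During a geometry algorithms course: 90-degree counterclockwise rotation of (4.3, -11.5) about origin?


90° CCW: (x,y) -> (-y, x)
(4.3,-11.5) -> (11.5, 4.3)

(11.5, 4.3)


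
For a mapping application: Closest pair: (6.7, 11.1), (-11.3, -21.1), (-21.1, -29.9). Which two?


d(P0,P1) = 36.8896, d(P0,P2) = 49.5362, d(P1,P2) = 13.1712
Closest: P1 and P2

Closest pair: (-11.3, -21.1) and (-21.1, -29.9), distance = 13.1712


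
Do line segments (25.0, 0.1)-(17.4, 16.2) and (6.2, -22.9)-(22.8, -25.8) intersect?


Cross products: d1=436.32, d2=681.54, d3=477.48, d4=232.26
d1*d2 < 0 and d3*d4 < 0? no

No, they don't intersect


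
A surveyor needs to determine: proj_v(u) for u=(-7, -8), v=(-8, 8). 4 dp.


u.v = -8, |v| = sqrt(128) = 11.3137
Scalar projection = u.v / |v| = -8 / sqrt(128) = -0.7071

-0.7071


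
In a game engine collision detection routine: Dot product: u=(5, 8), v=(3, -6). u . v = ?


u . v = u_x*v_x + u_y*v_y = 5*3 + 8*(-6)
= 15 + (-48) = -33

-33


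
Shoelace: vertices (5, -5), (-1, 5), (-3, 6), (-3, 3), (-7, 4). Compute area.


Shoelace sum: (5*5 - (-1)*(-5)) + ((-1)*6 - (-3)*5) + ((-3)*3 - (-3)*6) + ((-3)*4 - (-7)*3) + ((-7)*(-5) - 5*4)
= 62
Area = |62|/2 = 31

31


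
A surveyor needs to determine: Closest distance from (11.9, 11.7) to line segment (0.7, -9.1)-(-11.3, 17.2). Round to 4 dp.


Project P onto AB: t = 0.4938 (clamped to [0,1])
Closest point on segment: (-5.2253, 3.8862)
Distance: 18.8237

18.8237


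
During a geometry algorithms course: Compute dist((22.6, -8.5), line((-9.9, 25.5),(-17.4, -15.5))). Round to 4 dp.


|cross product| = 1587.5
|line direction| = sqrt(1737.25) = 41.6803
Distance = 1587.5/sqrt(1737.25) = 38.0875

38.0875


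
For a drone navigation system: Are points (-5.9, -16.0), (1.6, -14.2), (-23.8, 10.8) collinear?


Cross product: (1.6-(-5.9))*(10.8-(-16)) - ((-14.2)-(-16))*((-23.8)-(-5.9))
= 233.22

No, not collinear


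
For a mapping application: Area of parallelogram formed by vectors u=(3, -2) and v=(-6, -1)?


|u x v| = |3*(-1) - (-2)*(-6)|
= |(-3) - 12| = 15

15


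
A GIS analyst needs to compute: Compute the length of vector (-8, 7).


|u| = sqrt((-8)^2 + 7^2) = sqrt(113) = 10.6301

10.6301


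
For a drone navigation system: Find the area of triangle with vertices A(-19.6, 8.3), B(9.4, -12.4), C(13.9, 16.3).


Area = |x_A(y_B-y_C) + x_B(y_C-y_A) + x_C(y_A-y_B)|/2
= |562.52 + 75.2 + 287.73|/2
= 925.45/2 = 462.725

462.725


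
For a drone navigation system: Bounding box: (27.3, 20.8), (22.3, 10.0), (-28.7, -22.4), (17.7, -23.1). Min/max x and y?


x range: [-28.7, 27.3]
y range: [-23.1, 20.8]
Bounding box: (-28.7,-23.1) to (27.3,20.8)

(-28.7,-23.1) to (27.3,20.8)


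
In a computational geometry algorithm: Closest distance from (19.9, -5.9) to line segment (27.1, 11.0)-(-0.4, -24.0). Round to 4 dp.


Project P onto AB: t = 0.3985 (clamped to [0,1])
Closest point on segment: (16.1416, -2.947)
Distance: 4.7797

4.7797


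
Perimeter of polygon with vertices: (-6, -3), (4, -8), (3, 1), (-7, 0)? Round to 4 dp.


Sides: (-6, -3)->(4, -8): sqrt(125) = 11.18034, (4, -8)->(3, 1): sqrt(82) = 9.055385, (3, 1)->(-7, 0): sqrt(101) = 10.049876, (-7, 0)->(-6, -3): sqrt(10) = 3.162278
Sum = 33.447879
Perimeter = 33.4479

33.4479


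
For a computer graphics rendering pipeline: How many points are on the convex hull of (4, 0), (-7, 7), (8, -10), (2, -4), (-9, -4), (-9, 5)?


Convex hull vertices (CCW): (-9, -4), (8, -10), (4, 0), (-7, 7), (-9, 5)
Count = 5

5


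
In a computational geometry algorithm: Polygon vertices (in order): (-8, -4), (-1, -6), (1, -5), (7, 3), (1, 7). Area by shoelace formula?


Shoelace sum: ((-8)*(-6) - (-1)*(-4)) + ((-1)*(-5) - 1*(-6)) + (1*3 - 7*(-5)) + (7*7 - 1*3) + (1*(-4) - (-8)*7)
= 191
Area = |191|/2 = 95.5

95.5


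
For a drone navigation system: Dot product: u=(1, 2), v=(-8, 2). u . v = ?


u . v = u_x*v_x + u_y*v_y = 1*(-8) + 2*2
= (-8) + 4 = -4

-4


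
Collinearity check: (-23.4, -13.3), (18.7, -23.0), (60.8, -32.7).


Cross product: (18.7-(-23.4))*((-32.7)-(-13.3)) - ((-23)-(-13.3))*(60.8-(-23.4))
= 0

Yes, collinear


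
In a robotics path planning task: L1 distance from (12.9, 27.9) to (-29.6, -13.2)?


|12.9-(-29.6)| + |27.9-(-13.2)| = 42.5 + 41.1 = 83.6

83.6


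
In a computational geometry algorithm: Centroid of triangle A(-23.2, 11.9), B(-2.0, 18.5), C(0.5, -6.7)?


Centroid = ((x_A+x_B+x_C)/3, (y_A+y_B+y_C)/3)
= (((-23.2)+(-2)+0.5)/3, (11.9+18.5+(-6.7))/3)
= (-8.2333, 7.9)

(-8.2333, 7.9)


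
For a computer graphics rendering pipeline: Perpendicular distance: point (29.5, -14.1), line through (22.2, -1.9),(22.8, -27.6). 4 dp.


|cross product| = 180.29
|line direction| = sqrt(660.85) = 25.707
Distance = 180.29/sqrt(660.85) = 7.0133

7.0133


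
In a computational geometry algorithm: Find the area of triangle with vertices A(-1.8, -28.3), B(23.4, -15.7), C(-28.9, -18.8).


Area = |x_A(y_B-y_C) + x_B(y_C-y_A) + x_C(y_A-y_B)|/2
= |(-5.58) + 222.3 + 364.14|/2
= 580.86/2 = 290.43

290.43


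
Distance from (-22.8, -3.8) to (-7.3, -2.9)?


dx=15.5, dy=0.9
d^2 = 15.5^2 + 0.9^2 = 241.06
d = sqrt(241.06) = 15.5261

15.5261


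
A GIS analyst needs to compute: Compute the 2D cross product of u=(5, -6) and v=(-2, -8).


u x v = u_x*v_y - u_y*v_x = 5*(-8) - (-6)*(-2)
= (-40) - 12 = -52

-52


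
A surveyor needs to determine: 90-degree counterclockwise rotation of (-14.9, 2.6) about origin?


90° CCW: (x,y) -> (-y, x)
(-14.9,2.6) -> (-2.6, -14.9)

(-2.6, -14.9)


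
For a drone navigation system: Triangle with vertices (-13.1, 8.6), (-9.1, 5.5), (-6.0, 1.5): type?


Side lengths squared: AB^2=25.61, BC^2=25.61, CA^2=100.82
Sorted: [25.61, 25.61, 100.82]
By sides: Isosceles, By angles: Obtuse

Isosceles, Obtuse


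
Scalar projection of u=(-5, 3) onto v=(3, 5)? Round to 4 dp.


u.v = 0, |v| = sqrt(34) = 5.831
Scalar projection = u.v / |v| = 0 / sqrt(34) = 0

0


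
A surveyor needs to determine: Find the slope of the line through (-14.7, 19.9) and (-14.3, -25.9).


slope = (y2-y1)/(x2-x1) = ((-25.9)-19.9)/((-14.3)-(-14.7)) = (-45.8)/0.4 = -114.5

-114.5


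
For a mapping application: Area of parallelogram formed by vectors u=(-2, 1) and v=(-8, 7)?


|u x v| = |(-2)*7 - 1*(-8)|
= |(-14) - (-8)| = 6

6


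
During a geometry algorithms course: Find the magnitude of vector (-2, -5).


|u| = sqrt((-2)^2 + (-5)^2) = sqrt(29) = 5.3852

5.3852


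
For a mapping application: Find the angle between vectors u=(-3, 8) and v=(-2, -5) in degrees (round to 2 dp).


u.v = -34, |u| = sqrt(73) = 8.544, |v| = sqrt(29) = 5.3852
cos(theta) = u.v/(|u||v|) = -34/sqrt(2117) = -0.738956
theta = acos(-0.738956) = 137.64 degrees

137.64 degrees


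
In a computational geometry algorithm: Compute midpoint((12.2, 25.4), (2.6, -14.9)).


M = ((12.2+2.6)/2, (25.4+(-14.9))/2)
= (7.4, 5.25)

(7.4, 5.25)


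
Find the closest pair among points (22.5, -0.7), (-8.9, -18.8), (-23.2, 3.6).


d(P0,P1) = 36.2432, d(P0,P2) = 45.9019, d(P1,P2) = 26.5754
Closest: P1 and P2

Closest pair: (-8.9, -18.8) and (-23.2, 3.6), distance = 26.5754


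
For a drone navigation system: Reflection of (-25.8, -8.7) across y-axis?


Reflection over y-axis: (x,y) -> (-x,y)
(-25.8, -8.7) -> (25.8, -8.7)

(25.8, -8.7)


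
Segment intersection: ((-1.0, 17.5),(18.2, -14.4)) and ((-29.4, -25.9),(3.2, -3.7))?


Cross products: d1=784.36, d2=-681.82, d3=-1739.24, d4=-273.06
d1*d2 < 0 and d3*d4 < 0? no

No, they don't intersect


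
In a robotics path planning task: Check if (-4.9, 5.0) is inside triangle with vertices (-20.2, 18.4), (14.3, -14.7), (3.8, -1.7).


Cross products: AB x AP = 44.13, BC x BP = 42.75, CA x CP = 14.07
All same sign? yes

Yes, inside


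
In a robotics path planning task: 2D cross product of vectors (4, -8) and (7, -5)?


u x v = u_x*v_y - u_y*v_x = 4*(-5) - (-8)*7
= (-20) - (-56) = 36

36


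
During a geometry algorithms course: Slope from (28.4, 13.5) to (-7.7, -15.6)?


slope = (y2-y1)/(x2-x1) = ((-15.6)-13.5)/((-7.7)-28.4) = (-29.1)/(-36.1) = 0.8061

0.8061


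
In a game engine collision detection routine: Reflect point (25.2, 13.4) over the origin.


Reflection over origin: (x,y) -> (-x,-y)
(25.2, 13.4) -> (-25.2, -13.4)

(-25.2, -13.4)


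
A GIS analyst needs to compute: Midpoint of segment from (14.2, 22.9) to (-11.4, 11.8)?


M = ((14.2+(-11.4))/2, (22.9+11.8)/2)
= (1.4, 17.35)

(1.4, 17.35)


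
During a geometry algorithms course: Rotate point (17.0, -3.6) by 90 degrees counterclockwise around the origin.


90° CCW: (x,y) -> (-y, x)
(17,-3.6) -> (3.6, 17)

(3.6, 17)


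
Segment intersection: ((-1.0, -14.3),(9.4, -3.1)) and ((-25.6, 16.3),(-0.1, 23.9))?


Cross products: d1=-967.26, d2=-760.7, d3=593.76, d4=387.2
d1*d2 < 0 and d3*d4 < 0? no

No, they don't intersect


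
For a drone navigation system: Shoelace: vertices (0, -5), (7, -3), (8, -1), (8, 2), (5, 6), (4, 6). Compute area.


Shoelace sum: (0*(-3) - 7*(-5)) + (7*(-1) - 8*(-3)) + (8*2 - 8*(-1)) + (8*6 - 5*2) + (5*6 - 4*6) + (4*(-5) - 0*6)
= 100
Area = |100|/2 = 50

50


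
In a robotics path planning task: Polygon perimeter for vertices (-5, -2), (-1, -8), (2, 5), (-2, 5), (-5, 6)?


Sides: (-5, -2)->(-1, -8): sqrt(52) = 7.211103, (-1, -8)->(2, 5): sqrt(178) = 13.341664, (2, 5)->(-2, 5): sqrt(16) = 4, (-2, 5)->(-5, 6): sqrt(10) = 3.162278, (-5, 6)->(-5, -2): sqrt(64) = 8
Sum = 35.715045
Perimeter = 35.715

35.715


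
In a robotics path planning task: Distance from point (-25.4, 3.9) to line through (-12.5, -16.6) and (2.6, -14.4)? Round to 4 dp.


|cross product| = 337.93
|line direction| = sqrt(232.85) = 15.2594
Distance = 337.93/sqrt(232.85) = 22.1457

22.1457


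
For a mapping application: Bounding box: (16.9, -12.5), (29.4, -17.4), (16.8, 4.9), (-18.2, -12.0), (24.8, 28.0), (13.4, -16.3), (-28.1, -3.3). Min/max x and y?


x range: [-28.1, 29.4]
y range: [-17.4, 28]
Bounding box: (-28.1,-17.4) to (29.4,28)

(-28.1,-17.4) to (29.4,28)


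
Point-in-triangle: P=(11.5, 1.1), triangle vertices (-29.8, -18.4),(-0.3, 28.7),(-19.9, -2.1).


Cross products: AB x AP = -1369.98, BC x BP = 904.4, CA x CP = 480.14
All same sign? no

No, outside


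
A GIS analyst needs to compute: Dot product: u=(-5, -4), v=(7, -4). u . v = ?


u . v = u_x*v_x + u_y*v_y = (-5)*7 + (-4)*(-4)
= (-35) + 16 = -19

-19


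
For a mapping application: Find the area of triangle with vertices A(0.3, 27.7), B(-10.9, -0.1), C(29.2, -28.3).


Area = |x_A(y_B-y_C) + x_B(y_C-y_A) + x_C(y_A-y_B)|/2
= |8.46 + 610.4 + 811.76|/2
= 1430.62/2 = 715.31

715.31


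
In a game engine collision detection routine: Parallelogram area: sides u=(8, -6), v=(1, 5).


|u x v| = |8*5 - (-6)*1|
= |40 - (-6)| = 46

46


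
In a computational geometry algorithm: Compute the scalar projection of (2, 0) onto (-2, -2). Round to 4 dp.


u.v = -4, |v| = sqrt(8) = 2.8284
Scalar projection = u.v / |v| = -4 / sqrt(8) = -1.4142

-1.4142


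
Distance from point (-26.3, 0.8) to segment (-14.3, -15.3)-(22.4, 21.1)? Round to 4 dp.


Project P onto AB: t = 0.0545 (clamped to [0,1])
Closest point on segment: (-12.2995, -13.3159)
Distance: 19.8814

19.8814


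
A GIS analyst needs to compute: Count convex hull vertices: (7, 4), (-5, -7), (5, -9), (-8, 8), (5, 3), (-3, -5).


Convex hull vertices (CCW): (-8, 8), (-5, -7), (5, -9), (7, 4)
Count = 4

4


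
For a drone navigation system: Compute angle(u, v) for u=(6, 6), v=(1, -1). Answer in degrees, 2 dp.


u.v = 0, |u| = sqrt(72) = 8.4853, |v| = sqrt(2) = 1.4142
cos(theta) = u.v/(|u||v|) = 0/sqrt(144) = 0
theta = acos(0) = 90 degrees

90 degrees


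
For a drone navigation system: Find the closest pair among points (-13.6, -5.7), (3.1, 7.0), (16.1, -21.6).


d(P0,P1) = 20.9805, d(P0,P2) = 33.6883, d(P1,P2) = 31.4159
Closest: P0 and P1

Closest pair: (-13.6, -5.7) and (3.1, 7.0), distance = 20.9805


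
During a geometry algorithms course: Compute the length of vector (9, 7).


|u| = sqrt(9^2 + 7^2) = sqrt(130) = 11.4018

11.4018


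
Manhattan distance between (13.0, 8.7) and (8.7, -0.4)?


|13-8.7| + |8.7-(-0.4)| = 4.3 + 9.1 = 13.4

13.4


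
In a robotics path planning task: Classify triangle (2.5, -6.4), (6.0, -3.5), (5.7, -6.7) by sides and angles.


Side lengths squared: AB^2=20.66, BC^2=10.33, CA^2=10.33
Sorted: [10.33, 10.33, 20.66]
By sides: Isosceles, By angles: Right

Isosceles, Right


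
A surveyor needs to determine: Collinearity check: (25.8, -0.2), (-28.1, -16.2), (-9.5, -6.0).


Cross product: ((-28.1)-25.8)*((-6)-(-0.2)) - ((-16.2)-(-0.2))*((-9.5)-25.8)
= -252.18

No, not collinear


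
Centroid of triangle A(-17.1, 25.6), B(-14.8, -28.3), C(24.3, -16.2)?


Centroid = ((x_A+x_B+x_C)/3, (y_A+y_B+y_C)/3)
= (((-17.1)+(-14.8)+24.3)/3, (25.6+(-28.3)+(-16.2))/3)
= (-2.5333, -6.3)

(-2.5333, -6.3)


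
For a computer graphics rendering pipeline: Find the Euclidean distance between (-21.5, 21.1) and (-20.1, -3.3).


dx=1.4, dy=-24.4
d^2 = 1.4^2 + (-24.4)^2 = 597.32
d = sqrt(597.32) = 24.4401

24.4401


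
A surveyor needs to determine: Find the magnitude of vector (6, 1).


|u| = sqrt(6^2 + 1^2) = sqrt(37) = 6.0828

6.0828


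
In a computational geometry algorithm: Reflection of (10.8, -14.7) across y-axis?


Reflection over y-axis: (x,y) -> (-x,y)
(10.8, -14.7) -> (-10.8, -14.7)

(-10.8, -14.7)


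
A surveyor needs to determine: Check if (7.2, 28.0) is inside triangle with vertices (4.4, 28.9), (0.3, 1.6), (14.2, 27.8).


Cross products: AB x AP = 80.13, BC x BP = 186.18, CA x CP = 5.74
All same sign? yes

Yes, inside


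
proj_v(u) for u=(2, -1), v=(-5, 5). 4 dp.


u.v = -15, |v| = sqrt(50) = 7.0711
Scalar projection = u.v / |v| = -15 / sqrt(50) = -2.1213

-2.1213


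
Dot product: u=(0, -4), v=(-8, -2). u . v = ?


u . v = u_x*v_x + u_y*v_y = 0*(-8) + (-4)*(-2)
= 0 + 8 = 8

8


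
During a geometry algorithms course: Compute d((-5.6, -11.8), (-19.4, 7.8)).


dx=-13.8, dy=19.6
d^2 = (-13.8)^2 + 19.6^2 = 574.6
d = sqrt(574.6) = 23.9708

23.9708


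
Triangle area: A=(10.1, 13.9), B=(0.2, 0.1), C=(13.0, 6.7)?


Area = |x_A(y_B-y_C) + x_B(y_C-y_A) + x_C(y_A-y_B)|/2
= |(-66.66) + (-1.44) + 179.4|/2
= 111.3/2 = 55.65

55.65


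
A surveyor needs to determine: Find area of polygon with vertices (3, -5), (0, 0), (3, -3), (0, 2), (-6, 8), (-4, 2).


Shoelace sum: (3*0 - 0*(-5)) + (0*(-3) - 3*0) + (3*2 - 0*(-3)) + (0*8 - (-6)*2) + ((-6)*2 - (-4)*8) + ((-4)*(-5) - 3*2)
= 52
Area = |52|/2 = 26

26


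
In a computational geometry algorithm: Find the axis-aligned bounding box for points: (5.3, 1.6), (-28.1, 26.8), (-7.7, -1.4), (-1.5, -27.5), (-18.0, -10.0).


x range: [-28.1, 5.3]
y range: [-27.5, 26.8]
Bounding box: (-28.1,-27.5) to (5.3,26.8)

(-28.1,-27.5) to (5.3,26.8)


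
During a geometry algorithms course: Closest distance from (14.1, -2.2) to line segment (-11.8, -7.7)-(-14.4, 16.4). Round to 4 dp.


Project P onto AB: t = 0.111 (clamped to [0,1])
Closest point on segment: (-12.0886, -5.0253)
Distance: 26.3405

26.3405


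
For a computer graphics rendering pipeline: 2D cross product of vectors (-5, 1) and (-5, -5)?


u x v = u_x*v_y - u_y*v_x = (-5)*(-5) - 1*(-5)
= 25 - (-5) = 30

30


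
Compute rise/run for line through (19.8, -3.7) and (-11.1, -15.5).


slope = (y2-y1)/(x2-x1) = ((-15.5)-(-3.7))/((-11.1)-19.8) = (-11.8)/(-30.9) = 0.3819

0.3819


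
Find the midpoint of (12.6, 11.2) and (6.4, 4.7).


M = ((12.6+6.4)/2, (11.2+4.7)/2)
= (9.5, 7.95)

(9.5, 7.95)


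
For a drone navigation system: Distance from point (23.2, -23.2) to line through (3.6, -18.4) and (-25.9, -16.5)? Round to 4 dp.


|cross product| = 104.36
|line direction| = sqrt(873.86) = 29.5611
Distance = 104.36/sqrt(873.86) = 3.5303

3.5303
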